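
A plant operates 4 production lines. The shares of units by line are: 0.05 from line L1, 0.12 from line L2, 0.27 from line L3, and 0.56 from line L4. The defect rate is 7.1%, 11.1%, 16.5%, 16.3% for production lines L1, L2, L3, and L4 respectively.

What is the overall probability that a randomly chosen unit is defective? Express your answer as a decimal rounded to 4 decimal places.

P(D) = P(D|L1)·P(L1) + P(D|L2)·P(L2) + P(D|L3)·P(L3) + P(D|L4)·P(L4)
      = 0.071·0.05 + 0.111·0.12 + 0.165·0.27 + 0.163·0.56
      = 0.00355 + 0.01332 + 0.04455 + 0.09128 = 0.1527

P(D) ≈ 0.1527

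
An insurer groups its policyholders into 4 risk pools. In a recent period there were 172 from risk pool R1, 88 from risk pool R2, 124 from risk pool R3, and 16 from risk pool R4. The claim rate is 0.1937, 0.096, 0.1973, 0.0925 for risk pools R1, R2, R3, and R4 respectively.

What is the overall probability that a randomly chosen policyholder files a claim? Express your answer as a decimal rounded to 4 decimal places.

P(C) ≈ 0.1693

Total: 172 + 88 + 124 + 16 = 400.
P(R1) = 172/400 = 0.43. P(R2) = 88/400 = 0.22. P(R3) = 124/400 = 0.31. P(R4) = 16/400 = 0.04.
P(C) = P(C|R1)·P(R1) + P(C|R2)·P(R2) + P(C|R3)·P(R3) + P(C|R4)·P(R4)
      = 0.1937·0.43 + 0.096·0.22 + 0.1973·0.31 + 0.0925·0.04
      = 0.083291 + 0.02112 + 0.061163 + 0.0037 = 0.169274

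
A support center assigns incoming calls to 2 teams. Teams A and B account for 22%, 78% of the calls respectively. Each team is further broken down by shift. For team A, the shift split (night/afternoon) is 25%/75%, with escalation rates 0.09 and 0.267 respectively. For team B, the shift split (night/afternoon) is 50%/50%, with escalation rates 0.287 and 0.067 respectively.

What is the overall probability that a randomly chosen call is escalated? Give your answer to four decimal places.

0.1871

P(E|A) = 0.25·0.09 + 0.75·0.267 = 0.0225 + 0.20025 = 0.22275
P(E|B) = 0.5·0.287 + 0.5·0.067 = 0.1435 + 0.0335 = 0.177
Then overall,
P(E) = 0.22·0.22275 + 0.78·0.177
      = 0.049005 + 0.13806 = 0.187065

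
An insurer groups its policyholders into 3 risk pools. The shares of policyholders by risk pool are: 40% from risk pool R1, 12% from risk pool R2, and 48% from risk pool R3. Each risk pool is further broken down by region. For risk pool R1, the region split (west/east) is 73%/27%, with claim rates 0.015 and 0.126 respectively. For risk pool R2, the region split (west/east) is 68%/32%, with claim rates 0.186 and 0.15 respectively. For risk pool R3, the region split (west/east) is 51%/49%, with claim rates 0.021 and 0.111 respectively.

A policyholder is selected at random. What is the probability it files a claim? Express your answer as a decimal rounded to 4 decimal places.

P(C|R1) = 0.73·0.015 + 0.27·0.126 = 0.01095 + 0.03402 = 0.04497
P(C|R2) = 0.68·0.186 + 0.32·0.15 = 0.12648 + 0.048 = 0.17448
P(C|R3) = 0.51·0.021 + 0.49·0.111 = 0.01071 + 0.05439 = 0.0651
Then overall,
P(C) = 0.4·0.04497 + 0.12·0.17448 + 0.48·0.0651
      = 0.017988 + 0.0209376 + 0.031248 = 0.0701736

P(C) ≈ 0.0702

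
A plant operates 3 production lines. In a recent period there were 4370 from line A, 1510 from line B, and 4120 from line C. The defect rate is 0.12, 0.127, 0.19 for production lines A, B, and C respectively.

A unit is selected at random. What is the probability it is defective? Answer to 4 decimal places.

P(D) ≈ 0.1499

Total: 4370 + 1510 + 4120 = 10000.
P(A) = 4370/10000 = 0.437. P(B) = 1510/10000 = 0.151. P(C) = 4120/10000 = 0.412.
By the law of total probability,
P(D) = P(D|A)·P(A) + P(D|B)·P(B) + P(D|C)·P(C)
      = 0.12·0.437 + 0.127·0.151 + 0.19·0.412
      = 0.05244 + 0.019177 + 0.07828 = 0.149897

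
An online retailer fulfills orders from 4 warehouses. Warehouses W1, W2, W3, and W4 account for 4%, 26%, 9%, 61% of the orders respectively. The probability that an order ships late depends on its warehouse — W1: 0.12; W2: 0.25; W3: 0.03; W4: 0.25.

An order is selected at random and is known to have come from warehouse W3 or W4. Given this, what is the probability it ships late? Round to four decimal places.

Let S = {W3, W4}.
P(S) = 0.09 + 0.61 = 0.7.
P(L ∩ S) = 0.03·0.09 + 0.25·0.61 = 0.0027 + 0.1525 = 0.1552.
P(L | S) = 0.1552 / 0.7 = 0.221714…

0.2217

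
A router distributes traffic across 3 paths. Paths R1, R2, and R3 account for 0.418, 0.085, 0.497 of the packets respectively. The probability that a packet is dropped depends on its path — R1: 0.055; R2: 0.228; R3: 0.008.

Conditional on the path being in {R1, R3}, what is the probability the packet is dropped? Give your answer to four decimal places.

P(L|S) ≈ 0.0295

Let S = {R1, R3}.
P(S) = 0.418 + 0.497 = 0.915.
P(L ∩ S) = 0.055·0.418 + 0.008·0.497 = 0.02299 + 0.003976 = 0.026966.
P(L | S) = 0.026966 / 0.915 = 0.029471…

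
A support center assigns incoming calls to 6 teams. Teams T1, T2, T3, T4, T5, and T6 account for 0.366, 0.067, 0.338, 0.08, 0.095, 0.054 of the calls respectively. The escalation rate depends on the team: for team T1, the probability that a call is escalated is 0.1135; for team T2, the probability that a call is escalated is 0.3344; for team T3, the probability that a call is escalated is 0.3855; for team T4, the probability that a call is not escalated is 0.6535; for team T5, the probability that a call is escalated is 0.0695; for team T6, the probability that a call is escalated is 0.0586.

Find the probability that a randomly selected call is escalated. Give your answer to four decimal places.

P(E|T4) = 1 − 0.6535 = 0.3465.
P(E) = P(E|T1)·P(T1) + P(E|T2)·P(T2) + P(E|T3)·P(T3) + P(E|T4)·P(T4) + P(E|T5)·P(T5) + P(E|T6)·P(T6)
      = 0.1135·0.366 + 0.3344·0.067 + 0.3855·0.338 + 0.3465·0.08 + 0.0695·0.095 + 0.0586·0.054
      = 0.041541 + 0.0224048 + 0.130299 + 0.02772 + 0.0066025 + 0.0031644 = 0.2317317

0.2317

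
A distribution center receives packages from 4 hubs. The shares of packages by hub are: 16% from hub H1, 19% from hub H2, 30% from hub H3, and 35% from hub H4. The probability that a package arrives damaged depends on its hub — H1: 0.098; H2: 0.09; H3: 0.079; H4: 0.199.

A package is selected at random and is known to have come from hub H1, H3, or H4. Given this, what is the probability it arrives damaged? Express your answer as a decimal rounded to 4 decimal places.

Let S = {H1, H3, H4}.
P(S) = 0.16 + 0.3 + 0.35 = 0.81.
P(D ∩ S) = 0.098·0.16 + 0.079·0.3 + 0.199·0.35 = 0.01568 + 0.0237 + 0.06965 = 0.10903.
P(D | S) = 0.10903 / 0.81 = 0.134605…

P(D|S) ≈ 0.1346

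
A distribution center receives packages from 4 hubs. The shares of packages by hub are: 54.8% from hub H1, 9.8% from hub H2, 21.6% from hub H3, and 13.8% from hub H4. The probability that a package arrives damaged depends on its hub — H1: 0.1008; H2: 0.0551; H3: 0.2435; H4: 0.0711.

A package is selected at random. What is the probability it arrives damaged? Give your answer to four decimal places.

P(D) = P(D|H1)·P(H1) + P(D|H2)·P(H2) + P(D|H3)·P(H3) + P(D|H4)·P(H4)
      = 0.1008·0.548 + 0.0551·0.098 + 0.2435·0.216 + 0.0711·0.138
      = 0.0552384 + 0.0053998 + 0.052596 + 0.0098118 = 0.123046

0.1230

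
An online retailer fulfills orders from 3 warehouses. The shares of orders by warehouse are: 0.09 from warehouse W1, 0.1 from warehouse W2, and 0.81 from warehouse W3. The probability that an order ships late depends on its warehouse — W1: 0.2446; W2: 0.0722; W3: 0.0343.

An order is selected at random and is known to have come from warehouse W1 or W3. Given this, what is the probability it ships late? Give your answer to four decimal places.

Let S = {W1, W3}.
P(S) = 0.09 + 0.81 = 0.9.
P(L ∩ S) = 0.2446·0.09 + 0.0343·0.81 = 0.022014 + 0.027783 = 0.049797.
P(L | S) = 0.049797 / 0.9 = 0.055330…

0.0553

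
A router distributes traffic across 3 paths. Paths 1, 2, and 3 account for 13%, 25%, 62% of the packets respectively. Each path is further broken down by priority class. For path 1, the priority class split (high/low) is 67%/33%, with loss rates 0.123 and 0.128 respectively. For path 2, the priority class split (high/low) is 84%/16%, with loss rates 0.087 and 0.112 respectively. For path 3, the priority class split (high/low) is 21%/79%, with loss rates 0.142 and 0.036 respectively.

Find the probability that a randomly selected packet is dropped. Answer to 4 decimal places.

P(L) ≈ 0.0751

P(L|1) = 0.67·0.123 + 0.33·0.128 = 0.08241 + 0.04224 = 0.12465
P(L|2) = 0.84·0.087 + 0.16·0.112 = 0.07308 + 0.01792 = 0.091
P(L|3) = 0.21·0.142 + 0.79·0.036 = 0.02982 + 0.02844 = 0.05826
Then overall,
P(L) = 0.13·0.12465 + 0.25·0.091 + 0.62·0.05826
      = 0.0162045 + 0.02275 + 0.0361212 = 0.0750757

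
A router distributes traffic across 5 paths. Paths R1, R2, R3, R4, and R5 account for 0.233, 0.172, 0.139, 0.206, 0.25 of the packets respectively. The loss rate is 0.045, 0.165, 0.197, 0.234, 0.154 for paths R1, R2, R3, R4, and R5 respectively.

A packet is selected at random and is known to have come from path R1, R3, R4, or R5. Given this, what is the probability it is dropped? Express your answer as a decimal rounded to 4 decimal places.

Let S = {R1, R3, R4, R5}.
P(S) = 0.233 + 0.139 + 0.206 + 0.25 = 0.828.
P(L ∩ S) = 0.045·0.233 + 0.197·0.139 + 0.234·0.206 + 0.154·0.25 = 0.010485 + 0.027383 + 0.048204 + 0.0385 = 0.124572.
P(L | S) = 0.124572 / 0.828 = 0.150449…

P(L|S) ≈ 0.1504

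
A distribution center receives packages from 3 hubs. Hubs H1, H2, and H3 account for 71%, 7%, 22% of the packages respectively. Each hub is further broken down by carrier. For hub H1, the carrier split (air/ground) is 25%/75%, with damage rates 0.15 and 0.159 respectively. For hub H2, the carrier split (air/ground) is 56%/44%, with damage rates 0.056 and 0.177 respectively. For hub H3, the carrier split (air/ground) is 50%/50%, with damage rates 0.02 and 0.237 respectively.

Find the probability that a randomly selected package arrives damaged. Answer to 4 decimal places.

P(D) ≈ 0.1472

P(D|H1) = 0.25·0.15 + 0.75·0.159 = 0.0375 + 0.11925 = 0.15675
P(D|H2) = 0.56·0.056 + 0.44·0.177 = 0.03136 + 0.07788 = 0.10924
P(D|H3) = 0.5·0.02 + 0.5·0.237 = 0.01 + 0.1185 = 0.1285
Then overall,
P(D) = 0.71·0.15675 + 0.07·0.10924 + 0.22·0.1285
      = 0.1112925 + 0.0076468 + 0.02827 = 0.1472093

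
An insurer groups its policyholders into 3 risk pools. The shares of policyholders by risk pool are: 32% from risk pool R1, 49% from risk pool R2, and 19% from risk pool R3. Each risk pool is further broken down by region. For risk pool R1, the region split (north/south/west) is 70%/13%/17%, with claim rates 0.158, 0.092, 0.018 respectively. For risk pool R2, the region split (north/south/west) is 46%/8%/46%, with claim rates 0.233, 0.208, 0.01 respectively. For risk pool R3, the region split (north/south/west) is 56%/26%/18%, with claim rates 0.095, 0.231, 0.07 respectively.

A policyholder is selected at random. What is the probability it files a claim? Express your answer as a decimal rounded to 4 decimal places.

P(C) ≈ 0.1270

P(C|R1) = 0.7·0.158 + 0.13·0.092 + 0.17·0.018 = 0.1106 + 0.01196 + 0.00306 = 0.12562
P(C|R2) = 0.46·0.233 + 0.08·0.208 + 0.46·0.01 = 0.10718 + 0.01664 + 0.0046 = 0.12842
P(C|R3) = 0.56·0.095 + 0.26·0.231 + 0.18·0.07 = 0.0532 + 0.06006 + 0.0126 = 0.12586
By total probability over the outer partition,
P(C) = 0.32·0.12562 + 0.49·0.12842 + 0.19·0.12586
      = 0.0401984 + 0.0629258 + 0.0239134 = 0.1270376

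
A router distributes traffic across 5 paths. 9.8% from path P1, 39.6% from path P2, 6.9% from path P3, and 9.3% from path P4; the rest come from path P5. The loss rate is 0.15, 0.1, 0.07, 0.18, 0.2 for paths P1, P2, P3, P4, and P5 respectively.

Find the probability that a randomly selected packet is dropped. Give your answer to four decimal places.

0.1447

P(P5) = 1 − (0.098 + 0.396 + 0.069 + 0.093) = 0.344.
P(L) = P(L|P1)·P(P1) + P(L|P2)·P(P2) + P(L|P3)·P(P3) + P(L|P4)·P(P4) + P(L|P5)·P(P5)
      = 0.15·0.098 + 0.1·0.396 + 0.07·0.069 + 0.18·0.093 + 0.2·0.344
      = 0.0147 + 0.0396 + 0.00483 + 0.01674 + 0.0688 = 0.14467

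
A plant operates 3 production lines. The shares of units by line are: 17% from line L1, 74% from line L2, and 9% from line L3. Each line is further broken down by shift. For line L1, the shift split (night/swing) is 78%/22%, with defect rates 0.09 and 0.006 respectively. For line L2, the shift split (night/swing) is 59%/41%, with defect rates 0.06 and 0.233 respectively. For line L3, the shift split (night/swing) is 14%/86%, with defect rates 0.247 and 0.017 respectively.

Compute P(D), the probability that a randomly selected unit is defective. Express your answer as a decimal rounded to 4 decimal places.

0.1135

P(D|L1) = 0.78·0.09 + 0.22·0.006 = 0.0702 + 0.00132 = 0.07152
P(D|L2) = 0.59·0.06 + 0.41·0.233 = 0.0354 + 0.09553 = 0.13093
P(D|L3) = 0.14·0.247 + 0.86·0.017 = 0.03458 + 0.01462 = 0.0492
By total probability over the outer partition,
P(D) = 0.17·0.07152 + 0.74·0.13093 + 0.09·0.0492
      = 0.0121584 + 0.0968882 + 0.004428 = 0.1134746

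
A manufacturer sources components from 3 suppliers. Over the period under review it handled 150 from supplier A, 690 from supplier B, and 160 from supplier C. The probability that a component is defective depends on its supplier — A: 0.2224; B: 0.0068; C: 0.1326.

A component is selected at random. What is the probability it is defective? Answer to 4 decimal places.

Total: 150 + 690 + 160 = 1000.
P(A) = 150/1000 = 0.15. P(B) = 690/1000 = 0.69. P(C) = 160/1000 = 0.16.
Using total probability over the partition,
P(D) = P(D|A)·P(A) + P(D|B)·P(B) + P(D|C)·P(C)
      = 0.2224·0.15 + 0.0068·0.69 + 0.1326·0.16
      = 0.03336 + 0.004692 + 0.021216 = 0.059268

P(D) ≈ 0.0593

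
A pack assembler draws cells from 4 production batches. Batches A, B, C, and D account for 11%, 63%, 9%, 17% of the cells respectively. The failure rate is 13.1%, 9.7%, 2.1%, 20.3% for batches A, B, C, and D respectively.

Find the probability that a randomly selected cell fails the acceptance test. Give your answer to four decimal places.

Using total probability over the partition,
P(F) = P(F|A)·P(A) + P(F|B)·P(B) + P(F|C)·P(C) + P(F|D)·P(D)
      = 0.131·0.11 + 0.097·0.63 + 0.021·0.09 + 0.203·0.17
      = 0.01441 + 0.06111 + 0.00189 + 0.03451 = 0.11192

P(F) ≈ 0.1119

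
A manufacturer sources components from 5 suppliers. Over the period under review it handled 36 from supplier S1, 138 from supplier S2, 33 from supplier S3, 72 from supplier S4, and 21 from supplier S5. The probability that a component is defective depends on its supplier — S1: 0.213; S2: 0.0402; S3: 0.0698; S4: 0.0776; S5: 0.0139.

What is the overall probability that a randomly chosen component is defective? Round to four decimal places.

0.0713

Total: 36 + 138 + 33 + 72 + 21 = 300.
P(S1) = 36/300 = 0.12. P(S2) = 138/300 = 0.46. P(S3) = 33/300 = 0.11. P(S4) = 72/300 = 0.24. P(S5) = 21/300 = 0.07.
P(D) = P(D|S1)·P(S1) + P(D|S2)·P(S2) + P(D|S3)·P(S3) + P(D|S4)·P(S4) + P(D|S5)·P(S5)
      = 0.213·0.12 + 0.0402·0.46 + 0.0698·0.11 + 0.0776·0.24 + 0.0139·0.07
      = 0.02556 + 0.018492 + 0.007678 + 0.018624 + 0.000973 = 0.071327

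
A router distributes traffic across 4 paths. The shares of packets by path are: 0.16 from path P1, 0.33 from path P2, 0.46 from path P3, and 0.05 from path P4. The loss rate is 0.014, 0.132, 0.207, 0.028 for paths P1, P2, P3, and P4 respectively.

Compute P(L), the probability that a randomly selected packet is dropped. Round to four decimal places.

P(L) = P(L|P1)·P(P1) + P(L|P2)·P(P2) + P(L|P3)·P(P3) + P(L|P4)·P(P4)
      = 0.014·0.16 + 0.132·0.33 + 0.207·0.46 + 0.028·0.05
      = 0.00224 + 0.04356 + 0.09522 + 0.0014 = 0.14242

0.1424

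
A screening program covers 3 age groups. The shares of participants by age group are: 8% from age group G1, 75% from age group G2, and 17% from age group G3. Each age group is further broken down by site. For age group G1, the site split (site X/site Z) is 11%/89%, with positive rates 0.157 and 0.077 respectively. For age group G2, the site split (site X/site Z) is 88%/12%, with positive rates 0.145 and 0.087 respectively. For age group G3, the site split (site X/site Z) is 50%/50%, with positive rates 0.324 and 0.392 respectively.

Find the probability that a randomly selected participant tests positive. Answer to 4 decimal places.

P(T|G1) = 0.11·0.157 + 0.89·0.077 = 0.01727 + 0.06853 = 0.0858
P(T|G2) = 0.88·0.145 + 0.12·0.087 = 0.1276 + 0.01044 = 0.13804
P(T|G3) = 0.5·0.324 + 0.5·0.392 = 0.162 + 0.196 = 0.358
Then overall,
P(T) = 0.08·0.0858 + 0.75·0.13804 + 0.17·0.358
      = 0.006864 + 0.10353 + 0.06086 = 0.171254

0.1713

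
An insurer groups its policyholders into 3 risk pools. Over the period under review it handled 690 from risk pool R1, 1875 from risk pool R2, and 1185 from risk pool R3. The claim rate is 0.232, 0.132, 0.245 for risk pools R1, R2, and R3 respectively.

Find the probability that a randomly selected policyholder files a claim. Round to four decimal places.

0.1861

Total: 690 + 1875 + 1185 = 3750.
P(R1) = 690/3750 = 0.184. P(R2) = 1875/3750 = 0.5. P(R3) = 1185/3750 = 0.316.
P(C) = P(C|R1)·P(R1) + P(C|R2)·P(R2) + P(C|R3)·P(R3)
      = 0.232·0.184 + 0.132·0.5 + 0.245·0.316
      = 0.042688 + 0.066 + 0.07742 = 0.186108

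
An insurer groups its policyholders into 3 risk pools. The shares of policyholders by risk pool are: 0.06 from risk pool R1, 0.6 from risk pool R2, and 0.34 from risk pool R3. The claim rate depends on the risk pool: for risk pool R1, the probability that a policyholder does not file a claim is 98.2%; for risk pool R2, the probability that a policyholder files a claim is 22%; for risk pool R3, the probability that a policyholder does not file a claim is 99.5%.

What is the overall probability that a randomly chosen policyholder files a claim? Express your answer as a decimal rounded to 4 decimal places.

P(C) ≈ 0.1348

P(C|R1) = 1 − 0.982 = 0.018.
P(C|R3) = 1 − 0.995 = 0.005.
P(C) = P(C|R1)·P(R1) + P(C|R2)·P(R2) + P(C|R3)·P(R3)
      = 0.018·0.06 + 0.22·0.6 + 0.005·0.34
      = 0.00108 + 0.132 + 0.0017 = 0.13478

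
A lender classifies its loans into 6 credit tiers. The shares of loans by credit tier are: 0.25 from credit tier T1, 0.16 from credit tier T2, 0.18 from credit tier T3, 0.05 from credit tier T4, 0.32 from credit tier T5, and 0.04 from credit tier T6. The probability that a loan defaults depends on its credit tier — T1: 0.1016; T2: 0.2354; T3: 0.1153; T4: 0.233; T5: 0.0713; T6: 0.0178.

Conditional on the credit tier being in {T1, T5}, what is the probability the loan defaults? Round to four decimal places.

0.0846

Let S = {T1, T5}.
P(S) = 0.25 + 0.32 = 0.57.
P(D ∩ S) = 0.1016·0.25 + 0.0713·0.32 = 0.0254 + 0.022816 = 0.048216.
P(D | S) = 0.048216 / 0.57 = 0.084589…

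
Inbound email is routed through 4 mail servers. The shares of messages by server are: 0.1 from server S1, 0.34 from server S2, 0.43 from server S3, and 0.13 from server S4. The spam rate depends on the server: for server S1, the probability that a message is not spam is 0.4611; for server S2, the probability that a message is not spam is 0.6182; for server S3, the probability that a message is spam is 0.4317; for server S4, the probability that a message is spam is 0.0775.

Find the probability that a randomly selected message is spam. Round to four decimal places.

P(S) ≈ 0.3794

P(S|S1) = 1 − 0.4611 = 0.5389.
P(S|S2) = 1 − 0.6182 = 0.3818.
P(S) = P(S|S1)·P(S1) + P(S|S2)·P(S2) + P(S|S3)·P(S3) + P(S|S4)·P(S4)
      = 0.5389·0.1 + 0.3818·0.34 + 0.4317·0.43 + 0.0775·0.13
      = 0.05389 + 0.129812 + 0.185631 + 0.010075 = 0.379408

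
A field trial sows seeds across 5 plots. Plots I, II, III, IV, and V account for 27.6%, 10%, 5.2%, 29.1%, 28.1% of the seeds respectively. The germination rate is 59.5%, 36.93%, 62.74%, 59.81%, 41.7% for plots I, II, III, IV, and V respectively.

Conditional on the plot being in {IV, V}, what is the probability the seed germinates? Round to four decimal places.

0.5091

Let S = {IV, V}.
P(S) = 0.291 + 0.281 = 0.572.
P(G ∩ S) = 0.5981·0.291 + 0.417·0.281 = 0.1740471 + 0.117177 = 0.2912241.
P(G | S) = 0.2912241 / 0.572 = 0.509133…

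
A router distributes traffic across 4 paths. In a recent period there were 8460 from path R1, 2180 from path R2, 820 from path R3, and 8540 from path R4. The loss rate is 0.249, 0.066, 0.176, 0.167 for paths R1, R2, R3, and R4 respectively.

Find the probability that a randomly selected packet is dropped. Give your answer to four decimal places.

Total: 8460 + 2180 + 820 + 8540 = 20000.
P(R1) = 8460/20000 = 0.423. P(R2) = 2180/20000 = 0.109. P(R3) = 820/20000 = 0.041. P(R4) = 8540/20000 = 0.427.
P(L) = P(L|R1)·P(R1) + P(L|R2)·P(R2) + P(L|R3)·P(R3) + P(L|R4)·P(R4)
      = 0.249·0.423 + 0.066·0.109 + 0.176·0.041 + 0.167·0.427
      = 0.105327 + 0.007194 + 0.007216 + 0.071309 = 0.191046

0.1910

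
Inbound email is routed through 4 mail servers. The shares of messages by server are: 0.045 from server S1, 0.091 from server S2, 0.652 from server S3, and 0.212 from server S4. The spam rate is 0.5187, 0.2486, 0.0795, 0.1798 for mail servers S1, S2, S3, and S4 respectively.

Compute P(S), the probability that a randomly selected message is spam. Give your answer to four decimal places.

P(S) ≈ 0.1359

P(S) = P(S|S1)·P(S1) + P(S|S2)·P(S2) + P(S|S3)·P(S3) + P(S|S4)·P(S4)
      = 0.5187·0.045 + 0.2486·0.091 + 0.0795·0.652 + 0.1798·0.212
      = 0.0233415 + 0.0226226 + 0.051834 + 0.0381176 = 0.1359157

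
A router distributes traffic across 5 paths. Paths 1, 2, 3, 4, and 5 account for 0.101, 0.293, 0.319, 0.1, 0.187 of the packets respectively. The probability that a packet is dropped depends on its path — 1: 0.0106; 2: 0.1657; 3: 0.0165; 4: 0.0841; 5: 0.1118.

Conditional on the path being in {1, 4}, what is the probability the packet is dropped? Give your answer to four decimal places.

P(L|S) ≈ 0.0472

Let S = {1, 4}.
P(S) = 0.101 + 0.1 = 0.201.
P(L ∩ S) = 0.0106·0.101 + 0.0841·0.1 = 0.0010706 + 0.00841 = 0.0094806.
P(L | S) = 0.0094806 / 0.201 = 0.047167…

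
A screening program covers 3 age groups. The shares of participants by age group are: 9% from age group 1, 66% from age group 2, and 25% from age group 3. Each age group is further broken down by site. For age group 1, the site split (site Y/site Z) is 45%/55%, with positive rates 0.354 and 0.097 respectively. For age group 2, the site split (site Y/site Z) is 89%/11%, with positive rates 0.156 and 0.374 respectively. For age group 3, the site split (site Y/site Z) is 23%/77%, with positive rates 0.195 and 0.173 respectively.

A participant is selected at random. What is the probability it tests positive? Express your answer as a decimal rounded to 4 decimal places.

P(T) ≈ 0.1824

P(T|1) = 0.45·0.354 + 0.55·0.097 = 0.1593 + 0.05335 = 0.21265
P(T|2) = 0.89·0.156 + 0.11·0.374 = 0.13884 + 0.04114 = 0.17998
P(T|3) = 0.23·0.195 + 0.77·0.173 = 0.04485 + 0.13321 = 0.17806
Then overall,
P(T) = 0.09·0.21265 + 0.66·0.17998 + 0.25·0.17806
      = 0.0191385 + 0.1187868 + 0.044515 = 0.1824403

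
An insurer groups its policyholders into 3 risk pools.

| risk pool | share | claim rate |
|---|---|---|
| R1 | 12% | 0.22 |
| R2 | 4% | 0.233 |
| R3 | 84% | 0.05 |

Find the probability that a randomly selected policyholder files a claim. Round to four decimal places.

P(C) = P(C|R1)·P(R1) + P(C|R2)·P(R2) + P(C|R3)·P(R3)
      = 0.22·0.12 + 0.233·0.04 + 0.05·0.84
      = 0.0264 + 0.00932 + 0.042 = 0.07772

0.0777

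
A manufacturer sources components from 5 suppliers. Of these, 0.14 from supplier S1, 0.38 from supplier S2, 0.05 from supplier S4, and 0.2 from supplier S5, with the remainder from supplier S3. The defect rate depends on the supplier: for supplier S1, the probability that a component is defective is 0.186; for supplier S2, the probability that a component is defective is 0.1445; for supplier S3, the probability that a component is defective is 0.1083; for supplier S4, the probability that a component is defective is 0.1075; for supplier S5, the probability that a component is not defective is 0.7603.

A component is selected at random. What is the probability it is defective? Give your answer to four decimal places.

0.1592

P(S3) = 1 − (0.14 + 0.38 + 0.05 + 0.2) = 0.23.
P(D|S5) = 1 − 0.7603 = 0.2397.
Using total probability over the partition,
P(D) = P(D|S1)·P(S1) + P(D|S2)·P(S2) + P(D|S3)·P(S3) + P(D|S4)·P(S4) + P(D|S5)·P(S5)
      = 0.186·0.14 + 0.1445·0.38 + 0.1083·0.23 + 0.1075·0.05 + 0.2397·0.2
      = 0.02604 + 0.05491 + 0.024909 + 0.005375 + 0.04794 = 0.159174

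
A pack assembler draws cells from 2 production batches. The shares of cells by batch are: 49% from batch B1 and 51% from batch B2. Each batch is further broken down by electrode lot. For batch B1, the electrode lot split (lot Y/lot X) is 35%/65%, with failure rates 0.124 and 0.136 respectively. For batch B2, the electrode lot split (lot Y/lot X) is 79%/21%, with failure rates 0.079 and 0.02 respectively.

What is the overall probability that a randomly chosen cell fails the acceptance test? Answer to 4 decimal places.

P(F|B1) = 0.35·0.124 + 0.65·0.136 = 0.0434 + 0.0884 = 0.1318
P(F|B2) = 0.79·0.079 + 0.21·0.02 = 0.06241 + 0.0042 = 0.06661
By total probability over the outer partition,
P(F) = 0.49·0.1318 + 0.51·0.06661
      = 0.064582 + 0.0339711 = 0.0985531

P(F) ≈ 0.0986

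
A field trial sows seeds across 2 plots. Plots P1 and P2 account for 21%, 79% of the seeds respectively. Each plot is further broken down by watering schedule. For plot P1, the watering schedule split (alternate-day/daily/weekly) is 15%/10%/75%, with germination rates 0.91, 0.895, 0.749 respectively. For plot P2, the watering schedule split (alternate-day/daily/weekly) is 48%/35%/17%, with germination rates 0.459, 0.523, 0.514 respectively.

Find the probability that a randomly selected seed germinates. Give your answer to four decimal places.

P(G|P1) = 0.15·0.91 + 0.1·0.895 + 0.75·0.749 = 0.1365 + 0.0895 + 0.56175 = 0.78775
P(G|P2) = 0.48·0.459 + 0.35·0.523 + 0.17·0.514 = 0.22032 + 0.18305 + 0.08738 = 0.49075
Then overall,
P(G) = 0.21·0.78775 + 0.79·0.49075
      = 0.1654275 + 0.3876925 = 0.55312

P(G) ≈ 0.5531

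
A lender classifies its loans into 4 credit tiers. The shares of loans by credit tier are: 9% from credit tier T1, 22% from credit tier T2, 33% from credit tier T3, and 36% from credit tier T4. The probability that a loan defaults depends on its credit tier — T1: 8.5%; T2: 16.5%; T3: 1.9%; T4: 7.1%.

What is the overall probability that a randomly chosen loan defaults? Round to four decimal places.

P(D) = P(D|T1)·P(T1) + P(D|T2)·P(T2) + P(D|T3)·P(T3) + P(D|T4)·P(T4)
      = 0.085·0.09 + 0.165·0.22 + 0.019·0.33 + 0.071·0.36
      = 0.00765 + 0.0363 + 0.00627 + 0.02556 = 0.07578

P(D) ≈ 0.0758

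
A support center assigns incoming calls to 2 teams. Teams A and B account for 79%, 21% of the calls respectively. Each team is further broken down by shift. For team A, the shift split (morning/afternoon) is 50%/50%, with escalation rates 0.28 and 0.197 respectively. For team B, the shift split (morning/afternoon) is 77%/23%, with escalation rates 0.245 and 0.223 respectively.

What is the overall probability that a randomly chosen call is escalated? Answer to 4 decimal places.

P(E) ≈ 0.2388

P(E|A) = 0.5·0.28 + 0.5·0.197 = 0.14 + 0.0985 = 0.2385
P(E|B) = 0.77·0.245 + 0.23·0.223 = 0.18865 + 0.05129 = 0.23994
By total probability over the outer partition,
P(E) = 0.79·0.2385 + 0.21·0.23994
      = 0.188415 + 0.0503874 = 0.2388024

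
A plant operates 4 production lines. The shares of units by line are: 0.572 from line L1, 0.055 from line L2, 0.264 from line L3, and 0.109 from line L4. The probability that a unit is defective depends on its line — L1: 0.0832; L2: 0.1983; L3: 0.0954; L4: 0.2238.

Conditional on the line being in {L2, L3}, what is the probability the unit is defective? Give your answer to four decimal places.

P(D|S) ≈ 0.1131

Let S = {L2, L3}.
P(S) = 0.055 + 0.264 = 0.319.
P(D ∩ S) = 0.1983·0.055 + 0.0954·0.264 = 0.0109065 + 0.0251856 = 0.0360921.
P(D | S) = 0.0360921 / 0.319 = 0.113141…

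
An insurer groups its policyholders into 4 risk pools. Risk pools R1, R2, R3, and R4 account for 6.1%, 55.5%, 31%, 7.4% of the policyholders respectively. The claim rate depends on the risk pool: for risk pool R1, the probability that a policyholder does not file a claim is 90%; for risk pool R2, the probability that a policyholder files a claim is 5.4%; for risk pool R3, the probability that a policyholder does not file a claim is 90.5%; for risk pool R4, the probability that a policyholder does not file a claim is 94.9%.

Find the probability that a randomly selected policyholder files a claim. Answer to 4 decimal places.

P(C) ≈ 0.0693

P(C|R1) = 1 − 0.9 = 0.1.
P(C|R3) = 1 − 0.905 = 0.095.
P(C|R4) = 1 − 0.949 = 0.051.
By the law of total probability,
P(C) = P(C|R1)·P(R1) + P(C|R2)·P(R2) + P(C|R3)·P(R3) + P(C|R4)·P(R4)
      = 0.1·0.061 + 0.054·0.555 + 0.095·0.31 + 0.051·0.074
      = 0.0061 + 0.02997 + 0.02945 + 0.003774 = 0.069294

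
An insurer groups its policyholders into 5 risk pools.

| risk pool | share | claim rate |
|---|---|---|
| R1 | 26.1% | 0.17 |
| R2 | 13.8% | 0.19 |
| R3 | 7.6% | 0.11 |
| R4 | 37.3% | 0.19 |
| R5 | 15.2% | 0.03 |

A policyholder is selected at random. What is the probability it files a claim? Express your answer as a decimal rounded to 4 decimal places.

P(C) ≈ 0.1544

P(C) = P(C|R1)·P(R1) + P(C|R2)·P(R2) + P(C|R3)·P(R3) + P(C|R4)·P(R4) + P(C|R5)·P(R5)
      = 0.17·0.261 + 0.19·0.138 + 0.11·0.076 + 0.19·0.373 + 0.03·0.152
      = 0.04437 + 0.02622 + 0.00836 + 0.07087 + 0.00456 = 0.15438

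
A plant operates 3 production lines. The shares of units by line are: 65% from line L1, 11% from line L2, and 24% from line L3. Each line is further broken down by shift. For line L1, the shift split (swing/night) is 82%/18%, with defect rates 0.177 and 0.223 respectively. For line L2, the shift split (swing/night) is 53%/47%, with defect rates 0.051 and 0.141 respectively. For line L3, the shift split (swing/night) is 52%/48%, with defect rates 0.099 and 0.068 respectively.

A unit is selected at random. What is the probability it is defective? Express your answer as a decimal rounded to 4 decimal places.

P(D) ≈ 0.1509

P(D|L1) = 0.82·0.177 + 0.18·0.223 = 0.14514 + 0.04014 = 0.18528
P(D|L2) = 0.53·0.051 + 0.47·0.141 = 0.02703 + 0.06627 = 0.0933
P(D|L3) = 0.52·0.099 + 0.48·0.068 = 0.05148 + 0.03264 = 0.08412
Then overall,
P(D) = 0.65·0.18528 + 0.11·0.0933 + 0.24·0.08412
      = 0.120432 + 0.010263 + 0.0201888 = 0.1508838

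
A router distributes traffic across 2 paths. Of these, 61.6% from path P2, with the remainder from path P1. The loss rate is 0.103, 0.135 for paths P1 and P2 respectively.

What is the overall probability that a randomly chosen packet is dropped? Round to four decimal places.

P(P1) = 1 − (0.616) = 0.384.
P(L) = P(L|P1)·P(P1) + P(L|P2)·P(P2)
      = 0.103·0.384 + 0.135·0.616
      = 0.039552 + 0.08316 = 0.122712

0.1227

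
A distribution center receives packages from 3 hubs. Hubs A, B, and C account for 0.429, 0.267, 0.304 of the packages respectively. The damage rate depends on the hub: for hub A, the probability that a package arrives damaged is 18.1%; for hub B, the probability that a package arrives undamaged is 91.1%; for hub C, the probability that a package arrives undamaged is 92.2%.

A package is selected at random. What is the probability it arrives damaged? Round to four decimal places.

0.1251

P(D|B) = 1 − 0.911 = 0.089.
P(D|C) = 1 − 0.922 = 0.078.
P(D) = P(D|A)·P(A) + P(D|B)·P(B) + P(D|C)·P(C)
      = 0.181·0.429 + 0.089·0.267 + 0.078·0.304
      = 0.077649 + 0.023763 + 0.023712 = 0.125124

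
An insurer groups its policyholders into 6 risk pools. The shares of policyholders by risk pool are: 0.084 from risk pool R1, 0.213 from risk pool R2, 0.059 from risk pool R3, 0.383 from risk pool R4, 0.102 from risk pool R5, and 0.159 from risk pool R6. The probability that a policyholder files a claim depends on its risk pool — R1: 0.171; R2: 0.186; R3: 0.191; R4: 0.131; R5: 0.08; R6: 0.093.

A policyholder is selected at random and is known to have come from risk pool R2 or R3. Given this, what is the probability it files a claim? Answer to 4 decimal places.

0.1871

Let S = {R2, R3}.
P(S) = 0.213 + 0.059 = 0.272.
P(C ∩ S) = 0.186·0.213 + 0.191·0.059 = 0.039618 + 0.011269 = 0.050887.
P(C | S) = 0.050887 / 0.272 = 0.187085…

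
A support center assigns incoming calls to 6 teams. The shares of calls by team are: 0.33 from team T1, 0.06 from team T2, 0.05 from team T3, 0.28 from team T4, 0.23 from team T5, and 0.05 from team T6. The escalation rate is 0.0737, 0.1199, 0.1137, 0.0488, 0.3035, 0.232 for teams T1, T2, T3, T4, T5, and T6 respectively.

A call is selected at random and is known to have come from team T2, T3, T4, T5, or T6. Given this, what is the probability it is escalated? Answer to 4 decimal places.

0.1611

Let S = {T2, T3, T4, T5, T6}.
P(S) = 0.06 + 0.05 + 0.28 + 0.23 + 0.05 = 0.67.
P(E ∩ S) = 0.1199·0.06 + 0.1137·0.05 + 0.0488·0.28 + 0.3035·0.23 + 0.232·0.05 = 0.007194 + 0.005685 + 0.013664 + 0.069805 + 0.0116 = 0.107948.
P(E | S) = 0.107948 / 0.67 = 0.161116…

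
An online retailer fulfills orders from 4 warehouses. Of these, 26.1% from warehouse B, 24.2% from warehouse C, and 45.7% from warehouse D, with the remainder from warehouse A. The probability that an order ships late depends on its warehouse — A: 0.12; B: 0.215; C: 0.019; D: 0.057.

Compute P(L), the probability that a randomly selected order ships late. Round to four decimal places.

P(L) ≈ 0.0916

P(A) = 1 − (0.261 + 0.242 + 0.457) = 0.04.
By the law of total probability,
P(L) = P(L|A)·P(A) + P(L|B)·P(B) + P(L|C)·P(C) + P(L|D)·P(D)
      = 0.12·0.04 + 0.215·0.261 + 0.019·0.242 + 0.057·0.457
      = 0.0048 + 0.056115 + 0.004598 + 0.026049 = 0.091562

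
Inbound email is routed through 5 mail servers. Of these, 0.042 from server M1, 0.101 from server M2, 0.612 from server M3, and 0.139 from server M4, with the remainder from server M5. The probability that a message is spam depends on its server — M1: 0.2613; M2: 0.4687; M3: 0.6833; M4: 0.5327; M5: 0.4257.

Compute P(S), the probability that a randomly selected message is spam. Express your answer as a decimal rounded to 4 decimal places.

0.5957

P(M5) = 1 − (0.042 + 0.101 + 0.612 + 0.139) = 0.106.
P(S) = P(S|M1)·P(M1) + P(S|M2)·P(M2) + P(S|M3)·P(M3) + P(S|M4)·P(M4) + P(S|M5)·P(M5)
      = 0.2613·0.042 + 0.4687·0.101 + 0.6833·0.612 + 0.5327·0.139 + 0.4257·0.106
      = 0.0109746 + 0.0473387 + 0.4181796 + 0.0740453 + 0.0451242 = 0.5956624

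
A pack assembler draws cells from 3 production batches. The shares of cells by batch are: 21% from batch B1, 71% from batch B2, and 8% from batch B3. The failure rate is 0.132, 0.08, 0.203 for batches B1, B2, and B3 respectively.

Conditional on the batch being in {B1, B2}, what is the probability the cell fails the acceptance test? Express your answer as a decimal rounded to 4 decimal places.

Let S = {B1, B2}.
P(S) = 0.21 + 0.71 = 0.92.
P(F ∩ S) = 0.132·0.21 + 0.08·0.71 = 0.02772 + 0.0568 = 0.08452.
P(F | S) = 0.08452 / 0.92 = 0.091870…

P(F|S) ≈ 0.0919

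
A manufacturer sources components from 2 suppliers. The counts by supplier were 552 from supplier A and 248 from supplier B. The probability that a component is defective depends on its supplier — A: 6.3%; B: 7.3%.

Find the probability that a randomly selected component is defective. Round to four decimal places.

0.0661

Total: 552 + 248 = 800.
P(A) = 552/800 = 0.69. P(B) = 248/800 = 0.31.
P(D) = P(D|A)·P(A) + P(D|B)·P(B)
      = 0.063·0.69 + 0.073·0.31
      = 0.04347 + 0.02263 = 0.0661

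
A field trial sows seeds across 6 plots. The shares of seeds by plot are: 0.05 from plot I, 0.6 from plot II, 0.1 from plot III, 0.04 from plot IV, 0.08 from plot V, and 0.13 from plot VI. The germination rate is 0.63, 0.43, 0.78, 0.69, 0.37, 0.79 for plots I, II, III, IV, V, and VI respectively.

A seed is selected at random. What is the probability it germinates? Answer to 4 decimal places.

Using total probability over the partition,
P(G) = P(G|I)·P(I) + P(G|II)·P(II) + P(G|III)·P(III) + P(G|IV)·P(IV) + P(G|V)·P(V) + P(G|VI)·P(VI)
      = 0.63·0.05 + 0.43·0.6 + 0.78·0.1 + 0.69·0.04 + 0.37·0.08 + 0.79·0.13
      = 0.0315 + 0.258 + 0.078 + 0.0276 + 0.0296 + 0.1027 = 0.5274

0.5274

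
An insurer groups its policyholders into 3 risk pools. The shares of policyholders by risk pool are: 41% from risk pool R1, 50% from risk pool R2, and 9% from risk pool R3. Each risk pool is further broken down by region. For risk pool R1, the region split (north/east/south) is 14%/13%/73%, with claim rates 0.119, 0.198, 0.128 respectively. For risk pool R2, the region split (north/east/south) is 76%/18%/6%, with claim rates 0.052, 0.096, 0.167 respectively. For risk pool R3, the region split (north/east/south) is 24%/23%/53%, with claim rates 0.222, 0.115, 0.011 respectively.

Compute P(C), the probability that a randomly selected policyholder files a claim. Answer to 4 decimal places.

P(C|R1) = 0.14·0.119 + 0.13·0.198 + 0.73·0.128 = 0.01666 + 0.02574 + 0.09344 = 0.13584
P(C|R2) = 0.76·0.052 + 0.18·0.096 + 0.06·0.167 = 0.03952 + 0.01728 + 0.01002 = 0.06682
P(C|R3) = 0.24·0.222 + 0.23·0.115 + 0.53·0.011 = 0.05328 + 0.02645 + 0.00583 = 0.08556
Then overall,
P(C) = 0.41·0.13584 + 0.5·0.06682 + 0.09·0.08556
      = 0.0556944 + 0.03341 + 0.0077004 = 0.0968048

0.0968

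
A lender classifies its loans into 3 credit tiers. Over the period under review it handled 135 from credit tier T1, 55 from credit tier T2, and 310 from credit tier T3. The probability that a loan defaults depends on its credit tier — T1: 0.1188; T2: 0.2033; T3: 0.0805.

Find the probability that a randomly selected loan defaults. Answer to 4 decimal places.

0.1043

Total: 135 + 55 + 310 = 500.
P(T1) = 135/500 = 0.27. P(T2) = 55/500 = 0.11. P(T3) = 310/500 = 0.62.
By the law of total probability,
P(D) = P(D|T1)·P(T1) + P(D|T2)·P(T2) + P(D|T3)·P(T3)
      = 0.1188·0.27 + 0.2033·0.11 + 0.0805·0.62
      = 0.032076 + 0.022363 + 0.04991 = 0.104349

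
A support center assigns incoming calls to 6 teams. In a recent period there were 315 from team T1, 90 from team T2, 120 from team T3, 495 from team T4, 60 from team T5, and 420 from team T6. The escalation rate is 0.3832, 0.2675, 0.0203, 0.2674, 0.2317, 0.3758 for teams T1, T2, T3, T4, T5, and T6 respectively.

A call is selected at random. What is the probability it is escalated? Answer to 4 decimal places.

P(E) ≈ 0.3009

Total: 315 + 90 + 120 + 495 + 60 + 420 = 1500.
P(T1) = 315/1500 = 0.21. P(T2) = 90/1500 = 0.06. P(T3) = 120/1500 = 0.08. P(T4) = 495/1500 = 0.33. P(T5) = 60/1500 = 0.04. P(T6) = 420/1500 = 0.28.
P(E) = P(E|T1)·P(T1) + P(E|T2)·P(T2) + P(E|T3)·P(T3) + P(E|T4)·P(T4) + P(E|T5)·P(T5) + P(E|T6)·P(T6)
      = 0.3832·0.21 + 0.2675·0.06 + 0.0203·0.08 + 0.2674·0.33 + 0.2317·0.04 + 0.3758·0.28
      = 0.080472 + 0.01605 + 0.001624 + 0.088242 + 0.009268 + 0.105224 = 0.30088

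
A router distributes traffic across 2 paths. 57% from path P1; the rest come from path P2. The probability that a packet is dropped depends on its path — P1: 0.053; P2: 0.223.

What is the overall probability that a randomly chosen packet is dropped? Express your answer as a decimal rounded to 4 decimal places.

P(P2) = 1 − (0.57) = 0.43.
P(L) = P(L|P1)·P(P1) + P(L|P2)·P(P2)
      = 0.053·0.57 + 0.223·0.43
      = 0.03021 + 0.09589 = 0.1261

P(L) ≈ 0.1261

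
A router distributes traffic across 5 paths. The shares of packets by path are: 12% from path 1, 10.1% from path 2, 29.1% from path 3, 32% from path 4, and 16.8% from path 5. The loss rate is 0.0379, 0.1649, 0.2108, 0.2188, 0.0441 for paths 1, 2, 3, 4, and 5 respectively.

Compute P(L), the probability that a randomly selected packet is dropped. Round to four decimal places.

P(L) ≈ 0.1600

P(L) = P(L|1)·P(1) + P(L|2)·P(2) + P(L|3)·P(3) + P(L|4)·P(4) + P(L|5)·P(5)
      = 0.0379·0.12 + 0.1649·0.101 + 0.2108·0.291 + 0.2188·0.32 + 0.0441·0.168
      = 0.004548 + 0.0166549 + 0.0613428 + 0.070016 + 0.0074088 = 0.1599705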